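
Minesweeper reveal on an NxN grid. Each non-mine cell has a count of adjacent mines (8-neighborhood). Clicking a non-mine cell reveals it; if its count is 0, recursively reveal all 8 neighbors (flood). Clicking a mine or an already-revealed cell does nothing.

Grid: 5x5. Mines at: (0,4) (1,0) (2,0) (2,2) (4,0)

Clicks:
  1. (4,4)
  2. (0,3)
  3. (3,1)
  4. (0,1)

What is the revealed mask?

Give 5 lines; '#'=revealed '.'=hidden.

Answer: .#.#.
...##
...##
.####
.####

Derivation:
Click 1 (4,4) count=0: revealed 12 new [(1,3) (1,4) (2,3) (2,4) (3,1) (3,2) (3,3) (3,4) (4,1) (4,2) (4,3) (4,4)] -> total=12
Click 2 (0,3) count=1: revealed 1 new [(0,3)] -> total=13
Click 3 (3,1) count=3: revealed 0 new [(none)] -> total=13
Click 4 (0,1) count=1: revealed 1 new [(0,1)] -> total=14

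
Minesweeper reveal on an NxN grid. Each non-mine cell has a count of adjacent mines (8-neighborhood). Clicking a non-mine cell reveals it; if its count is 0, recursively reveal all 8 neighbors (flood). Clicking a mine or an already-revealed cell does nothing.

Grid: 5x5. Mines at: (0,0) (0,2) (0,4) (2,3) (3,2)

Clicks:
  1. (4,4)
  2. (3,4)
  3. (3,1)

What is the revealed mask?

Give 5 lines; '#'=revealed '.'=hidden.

Click 1 (4,4) count=0: revealed 4 new [(3,3) (3,4) (4,3) (4,4)] -> total=4
Click 2 (3,4) count=1: revealed 0 new [(none)] -> total=4
Click 3 (3,1) count=1: revealed 1 new [(3,1)] -> total=5

Answer: .....
.....
.....
.#.##
...##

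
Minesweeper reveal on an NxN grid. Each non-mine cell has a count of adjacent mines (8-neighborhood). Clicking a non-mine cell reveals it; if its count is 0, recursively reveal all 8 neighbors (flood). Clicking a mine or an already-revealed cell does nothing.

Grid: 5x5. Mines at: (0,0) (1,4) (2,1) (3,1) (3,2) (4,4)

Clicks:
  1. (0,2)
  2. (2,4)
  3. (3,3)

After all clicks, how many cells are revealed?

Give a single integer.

Answer: 8

Derivation:
Click 1 (0,2) count=0: revealed 6 new [(0,1) (0,2) (0,3) (1,1) (1,2) (1,3)] -> total=6
Click 2 (2,4) count=1: revealed 1 new [(2,4)] -> total=7
Click 3 (3,3) count=2: revealed 1 new [(3,3)] -> total=8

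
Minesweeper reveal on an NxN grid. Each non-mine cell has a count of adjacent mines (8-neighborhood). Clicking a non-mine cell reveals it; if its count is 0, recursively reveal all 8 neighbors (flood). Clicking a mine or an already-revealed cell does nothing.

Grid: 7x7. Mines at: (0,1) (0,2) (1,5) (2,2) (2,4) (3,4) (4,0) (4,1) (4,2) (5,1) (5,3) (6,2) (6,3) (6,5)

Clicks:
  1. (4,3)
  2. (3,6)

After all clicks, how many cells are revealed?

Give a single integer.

Answer: 9

Derivation:
Click 1 (4,3) count=3: revealed 1 new [(4,3)] -> total=1
Click 2 (3,6) count=0: revealed 8 new [(2,5) (2,6) (3,5) (3,6) (4,5) (4,6) (5,5) (5,6)] -> total=9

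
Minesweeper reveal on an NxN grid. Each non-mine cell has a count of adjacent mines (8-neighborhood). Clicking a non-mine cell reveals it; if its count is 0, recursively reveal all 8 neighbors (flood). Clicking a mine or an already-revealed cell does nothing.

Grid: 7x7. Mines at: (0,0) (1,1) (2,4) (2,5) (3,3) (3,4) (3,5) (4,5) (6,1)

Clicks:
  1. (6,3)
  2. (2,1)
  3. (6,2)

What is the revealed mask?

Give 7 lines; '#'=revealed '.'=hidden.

Answer: .......
.......
.#.....
.......
..###..
..#####
..#####

Derivation:
Click 1 (6,3) count=0: revealed 13 new [(4,2) (4,3) (4,4) (5,2) (5,3) (5,4) (5,5) (5,6) (6,2) (6,3) (6,4) (6,5) (6,6)] -> total=13
Click 2 (2,1) count=1: revealed 1 new [(2,1)] -> total=14
Click 3 (6,2) count=1: revealed 0 new [(none)] -> total=14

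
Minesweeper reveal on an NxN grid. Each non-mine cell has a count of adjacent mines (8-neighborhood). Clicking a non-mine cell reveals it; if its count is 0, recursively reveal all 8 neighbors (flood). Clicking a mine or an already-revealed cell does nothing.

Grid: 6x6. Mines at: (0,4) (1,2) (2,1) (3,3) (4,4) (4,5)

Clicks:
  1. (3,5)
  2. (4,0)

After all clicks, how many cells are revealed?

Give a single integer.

Answer: 12

Derivation:
Click 1 (3,5) count=2: revealed 1 new [(3,5)] -> total=1
Click 2 (4,0) count=0: revealed 11 new [(3,0) (3,1) (3,2) (4,0) (4,1) (4,2) (4,3) (5,0) (5,1) (5,2) (5,3)] -> total=12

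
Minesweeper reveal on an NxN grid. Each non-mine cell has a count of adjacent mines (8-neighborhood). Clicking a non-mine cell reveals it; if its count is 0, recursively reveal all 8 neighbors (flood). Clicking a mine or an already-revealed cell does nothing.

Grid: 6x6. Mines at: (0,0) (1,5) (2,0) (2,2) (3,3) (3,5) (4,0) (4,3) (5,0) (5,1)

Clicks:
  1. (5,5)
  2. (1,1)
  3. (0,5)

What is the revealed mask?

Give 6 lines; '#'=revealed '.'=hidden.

Answer: .....#
.#....
......
......
....##
....##

Derivation:
Click 1 (5,5) count=0: revealed 4 new [(4,4) (4,5) (5,4) (5,5)] -> total=4
Click 2 (1,1) count=3: revealed 1 new [(1,1)] -> total=5
Click 3 (0,5) count=1: revealed 1 new [(0,5)] -> total=6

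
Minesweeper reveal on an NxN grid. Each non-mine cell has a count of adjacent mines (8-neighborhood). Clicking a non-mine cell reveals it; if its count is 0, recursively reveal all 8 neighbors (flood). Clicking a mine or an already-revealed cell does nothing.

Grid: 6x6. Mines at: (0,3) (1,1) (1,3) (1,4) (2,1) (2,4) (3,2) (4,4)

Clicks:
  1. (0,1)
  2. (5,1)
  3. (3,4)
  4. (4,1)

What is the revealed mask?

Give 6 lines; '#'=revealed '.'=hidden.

Click 1 (0,1) count=1: revealed 1 new [(0,1)] -> total=1
Click 2 (5,1) count=0: revealed 10 new [(3,0) (3,1) (4,0) (4,1) (4,2) (4,3) (5,0) (5,1) (5,2) (5,3)] -> total=11
Click 3 (3,4) count=2: revealed 1 new [(3,4)] -> total=12
Click 4 (4,1) count=1: revealed 0 new [(none)] -> total=12

Answer: .#....
......
......
##..#.
####..
####..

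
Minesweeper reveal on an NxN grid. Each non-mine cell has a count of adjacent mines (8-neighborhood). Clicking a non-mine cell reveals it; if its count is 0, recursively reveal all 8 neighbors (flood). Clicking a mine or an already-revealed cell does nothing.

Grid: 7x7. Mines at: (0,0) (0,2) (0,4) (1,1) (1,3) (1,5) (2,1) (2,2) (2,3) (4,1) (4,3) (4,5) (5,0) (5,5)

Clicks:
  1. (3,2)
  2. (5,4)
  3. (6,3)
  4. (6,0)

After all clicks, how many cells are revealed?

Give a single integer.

Answer: 10

Derivation:
Click 1 (3,2) count=5: revealed 1 new [(3,2)] -> total=1
Click 2 (5,4) count=3: revealed 1 new [(5,4)] -> total=2
Click 3 (6,3) count=0: revealed 7 new [(5,1) (5,2) (5,3) (6,1) (6,2) (6,3) (6,4)] -> total=9
Click 4 (6,0) count=1: revealed 1 new [(6,0)] -> total=10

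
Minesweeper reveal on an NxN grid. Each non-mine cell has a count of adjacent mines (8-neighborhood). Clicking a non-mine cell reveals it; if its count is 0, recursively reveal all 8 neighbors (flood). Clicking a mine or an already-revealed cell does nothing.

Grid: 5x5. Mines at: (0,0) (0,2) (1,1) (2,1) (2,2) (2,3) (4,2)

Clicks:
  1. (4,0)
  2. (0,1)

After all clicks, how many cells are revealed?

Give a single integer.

Click 1 (4,0) count=0: revealed 4 new [(3,0) (3,1) (4,0) (4,1)] -> total=4
Click 2 (0,1) count=3: revealed 1 new [(0,1)] -> total=5

Answer: 5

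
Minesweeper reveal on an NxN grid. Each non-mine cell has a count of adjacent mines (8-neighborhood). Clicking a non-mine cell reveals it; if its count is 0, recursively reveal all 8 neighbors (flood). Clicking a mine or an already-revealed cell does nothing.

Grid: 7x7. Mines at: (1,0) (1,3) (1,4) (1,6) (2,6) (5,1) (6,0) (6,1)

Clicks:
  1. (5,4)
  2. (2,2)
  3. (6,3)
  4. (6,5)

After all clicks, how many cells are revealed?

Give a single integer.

Click 1 (5,4) count=0: revealed 30 new [(2,0) (2,1) (2,2) (2,3) (2,4) (2,5) (3,0) (3,1) (3,2) (3,3) (3,4) (3,5) (3,6) (4,0) (4,1) (4,2) (4,3) (4,4) (4,5) (4,6) (5,2) (5,3) (5,4) (5,5) (5,6) (6,2) (6,3) (6,4) (6,5) (6,6)] -> total=30
Click 2 (2,2) count=1: revealed 0 new [(none)] -> total=30
Click 3 (6,3) count=0: revealed 0 new [(none)] -> total=30
Click 4 (6,5) count=0: revealed 0 new [(none)] -> total=30

Answer: 30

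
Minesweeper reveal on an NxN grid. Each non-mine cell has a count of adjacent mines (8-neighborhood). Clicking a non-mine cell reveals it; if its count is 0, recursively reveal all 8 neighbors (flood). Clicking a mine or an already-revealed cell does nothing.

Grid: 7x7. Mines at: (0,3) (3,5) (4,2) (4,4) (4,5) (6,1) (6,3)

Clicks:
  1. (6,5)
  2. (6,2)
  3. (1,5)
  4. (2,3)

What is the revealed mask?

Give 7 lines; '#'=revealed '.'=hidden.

Answer: ###.###
#######
#######
#####..
##.....
##..###
..#.###

Derivation:
Click 1 (6,5) count=0: revealed 6 new [(5,4) (5,5) (5,6) (6,4) (6,5) (6,6)] -> total=6
Click 2 (6,2) count=2: revealed 1 new [(6,2)] -> total=7
Click 3 (1,5) count=0: revealed 9 new [(0,4) (0,5) (0,6) (1,4) (1,5) (1,6) (2,4) (2,5) (2,6)] -> total=16
Click 4 (2,3) count=0: revealed 20 new [(0,0) (0,1) (0,2) (1,0) (1,1) (1,2) (1,3) (2,0) (2,1) (2,2) (2,3) (3,0) (3,1) (3,2) (3,3) (3,4) (4,0) (4,1) (5,0) (5,1)] -> total=36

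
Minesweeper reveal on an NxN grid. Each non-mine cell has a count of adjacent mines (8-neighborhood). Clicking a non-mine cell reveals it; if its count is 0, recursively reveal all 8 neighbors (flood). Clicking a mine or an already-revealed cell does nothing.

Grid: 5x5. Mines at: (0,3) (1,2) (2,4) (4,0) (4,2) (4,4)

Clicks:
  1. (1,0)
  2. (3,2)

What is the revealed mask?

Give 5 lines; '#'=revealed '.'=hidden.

Answer: ##...
##...
##...
###..
.....

Derivation:
Click 1 (1,0) count=0: revealed 8 new [(0,0) (0,1) (1,0) (1,1) (2,0) (2,1) (3,0) (3,1)] -> total=8
Click 2 (3,2) count=1: revealed 1 new [(3,2)] -> total=9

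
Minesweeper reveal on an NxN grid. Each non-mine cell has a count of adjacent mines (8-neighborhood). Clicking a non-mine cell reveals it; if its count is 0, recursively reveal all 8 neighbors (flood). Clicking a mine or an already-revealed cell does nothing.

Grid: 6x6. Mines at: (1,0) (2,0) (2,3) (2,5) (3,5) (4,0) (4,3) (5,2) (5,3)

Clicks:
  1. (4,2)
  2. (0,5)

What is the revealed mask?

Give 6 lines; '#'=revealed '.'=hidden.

Answer: .#####
.#####
......
......
..#...
......

Derivation:
Click 1 (4,2) count=3: revealed 1 new [(4,2)] -> total=1
Click 2 (0,5) count=0: revealed 10 new [(0,1) (0,2) (0,3) (0,4) (0,5) (1,1) (1,2) (1,3) (1,4) (1,5)] -> total=11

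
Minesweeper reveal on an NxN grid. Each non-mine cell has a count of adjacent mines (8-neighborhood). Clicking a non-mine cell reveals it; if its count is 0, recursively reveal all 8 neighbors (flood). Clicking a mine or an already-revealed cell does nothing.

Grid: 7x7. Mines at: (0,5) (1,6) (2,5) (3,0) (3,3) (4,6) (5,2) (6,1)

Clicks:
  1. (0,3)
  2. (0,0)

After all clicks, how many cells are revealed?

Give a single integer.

Click 1 (0,3) count=0: revealed 15 new [(0,0) (0,1) (0,2) (0,3) (0,4) (1,0) (1,1) (1,2) (1,3) (1,4) (2,0) (2,1) (2,2) (2,3) (2,4)] -> total=15
Click 2 (0,0) count=0: revealed 0 new [(none)] -> total=15

Answer: 15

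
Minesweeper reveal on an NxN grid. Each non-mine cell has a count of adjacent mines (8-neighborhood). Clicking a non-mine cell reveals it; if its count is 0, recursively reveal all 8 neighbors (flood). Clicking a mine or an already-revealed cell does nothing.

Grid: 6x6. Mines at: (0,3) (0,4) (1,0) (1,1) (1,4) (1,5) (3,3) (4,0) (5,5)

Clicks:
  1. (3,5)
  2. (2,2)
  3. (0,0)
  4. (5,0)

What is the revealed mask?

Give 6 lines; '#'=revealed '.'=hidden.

Click 1 (3,5) count=0: revealed 6 new [(2,4) (2,5) (3,4) (3,5) (4,4) (4,5)] -> total=6
Click 2 (2,2) count=2: revealed 1 new [(2,2)] -> total=7
Click 3 (0,0) count=2: revealed 1 new [(0,0)] -> total=8
Click 4 (5,0) count=1: revealed 1 new [(5,0)] -> total=9

Answer: #.....
......
..#.##
....##
....##
#.....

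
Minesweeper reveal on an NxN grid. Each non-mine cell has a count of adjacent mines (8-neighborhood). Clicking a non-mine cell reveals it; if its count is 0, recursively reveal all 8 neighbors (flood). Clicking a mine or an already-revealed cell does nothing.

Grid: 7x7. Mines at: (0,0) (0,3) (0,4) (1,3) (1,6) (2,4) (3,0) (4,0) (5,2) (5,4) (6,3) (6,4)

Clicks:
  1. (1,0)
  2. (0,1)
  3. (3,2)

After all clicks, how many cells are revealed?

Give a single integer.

Answer: 11

Derivation:
Click 1 (1,0) count=1: revealed 1 new [(1,0)] -> total=1
Click 2 (0,1) count=1: revealed 1 new [(0,1)] -> total=2
Click 3 (3,2) count=0: revealed 9 new [(2,1) (2,2) (2,3) (3,1) (3,2) (3,3) (4,1) (4,2) (4,3)] -> total=11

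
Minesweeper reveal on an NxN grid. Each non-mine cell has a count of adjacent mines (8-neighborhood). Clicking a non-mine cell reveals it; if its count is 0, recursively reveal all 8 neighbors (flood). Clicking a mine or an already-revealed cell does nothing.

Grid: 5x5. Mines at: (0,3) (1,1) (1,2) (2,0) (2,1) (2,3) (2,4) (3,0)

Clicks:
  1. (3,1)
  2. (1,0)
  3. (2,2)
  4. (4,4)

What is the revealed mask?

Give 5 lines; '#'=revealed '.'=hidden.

Answer: .....
#....
..#..
.####
.####

Derivation:
Click 1 (3,1) count=3: revealed 1 new [(3,1)] -> total=1
Click 2 (1,0) count=3: revealed 1 new [(1,0)] -> total=2
Click 3 (2,2) count=4: revealed 1 new [(2,2)] -> total=3
Click 4 (4,4) count=0: revealed 7 new [(3,2) (3,3) (3,4) (4,1) (4,2) (4,3) (4,4)] -> total=10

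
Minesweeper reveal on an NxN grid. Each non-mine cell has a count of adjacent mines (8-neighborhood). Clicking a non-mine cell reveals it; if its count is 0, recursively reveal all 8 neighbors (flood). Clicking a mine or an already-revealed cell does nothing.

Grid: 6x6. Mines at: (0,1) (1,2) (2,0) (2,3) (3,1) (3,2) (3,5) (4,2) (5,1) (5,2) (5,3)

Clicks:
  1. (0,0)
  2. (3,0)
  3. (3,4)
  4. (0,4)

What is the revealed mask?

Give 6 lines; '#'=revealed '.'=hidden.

Answer: #..###
...###
....##
#...#.
......
......

Derivation:
Click 1 (0,0) count=1: revealed 1 new [(0,0)] -> total=1
Click 2 (3,0) count=2: revealed 1 new [(3,0)] -> total=2
Click 3 (3,4) count=2: revealed 1 new [(3,4)] -> total=3
Click 4 (0,4) count=0: revealed 8 new [(0,3) (0,4) (0,5) (1,3) (1,4) (1,5) (2,4) (2,5)] -> total=11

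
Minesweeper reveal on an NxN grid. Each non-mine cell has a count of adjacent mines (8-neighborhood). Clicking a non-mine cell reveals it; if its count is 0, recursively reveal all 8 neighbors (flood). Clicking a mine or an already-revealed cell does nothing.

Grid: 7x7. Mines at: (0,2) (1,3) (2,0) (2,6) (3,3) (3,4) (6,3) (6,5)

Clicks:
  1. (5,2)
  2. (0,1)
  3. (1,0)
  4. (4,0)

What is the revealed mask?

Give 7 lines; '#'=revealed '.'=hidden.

Answer: .#.....
#......
.......
###....
###....
###....
###....

Derivation:
Click 1 (5,2) count=1: revealed 1 new [(5,2)] -> total=1
Click 2 (0,1) count=1: revealed 1 new [(0,1)] -> total=2
Click 3 (1,0) count=1: revealed 1 new [(1,0)] -> total=3
Click 4 (4,0) count=0: revealed 11 new [(3,0) (3,1) (3,2) (4,0) (4,1) (4,2) (5,0) (5,1) (6,0) (6,1) (6,2)] -> total=14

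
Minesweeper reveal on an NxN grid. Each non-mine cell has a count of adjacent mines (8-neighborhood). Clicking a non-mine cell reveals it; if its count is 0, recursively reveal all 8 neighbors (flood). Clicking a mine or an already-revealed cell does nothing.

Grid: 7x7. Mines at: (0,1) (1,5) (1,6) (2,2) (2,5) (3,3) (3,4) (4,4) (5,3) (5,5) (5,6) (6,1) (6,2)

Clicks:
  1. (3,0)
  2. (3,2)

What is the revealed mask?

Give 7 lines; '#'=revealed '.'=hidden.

Answer: .......
##.....
##.....
###....
###....
###....
.......

Derivation:
Click 1 (3,0) count=0: revealed 13 new [(1,0) (1,1) (2,0) (2,1) (3,0) (3,1) (3,2) (4,0) (4,1) (4,2) (5,0) (5,1) (5,2)] -> total=13
Click 2 (3,2) count=2: revealed 0 new [(none)] -> total=13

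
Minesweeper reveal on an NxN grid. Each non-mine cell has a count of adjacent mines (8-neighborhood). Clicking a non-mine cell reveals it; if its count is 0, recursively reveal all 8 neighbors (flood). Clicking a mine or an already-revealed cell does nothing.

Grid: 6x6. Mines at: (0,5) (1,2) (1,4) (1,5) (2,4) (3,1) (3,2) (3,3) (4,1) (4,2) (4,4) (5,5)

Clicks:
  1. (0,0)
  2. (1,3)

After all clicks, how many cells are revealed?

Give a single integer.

Click 1 (0,0) count=0: revealed 6 new [(0,0) (0,1) (1,0) (1,1) (2,0) (2,1)] -> total=6
Click 2 (1,3) count=3: revealed 1 new [(1,3)] -> total=7

Answer: 7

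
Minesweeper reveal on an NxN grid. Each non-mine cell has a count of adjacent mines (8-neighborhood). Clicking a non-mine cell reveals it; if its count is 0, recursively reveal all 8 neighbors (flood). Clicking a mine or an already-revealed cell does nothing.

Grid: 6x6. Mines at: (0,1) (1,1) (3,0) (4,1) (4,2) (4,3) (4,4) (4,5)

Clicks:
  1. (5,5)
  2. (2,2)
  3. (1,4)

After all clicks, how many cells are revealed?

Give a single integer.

Answer: 17

Derivation:
Click 1 (5,5) count=2: revealed 1 new [(5,5)] -> total=1
Click 2 (2,2) count=1: revealed 1 new [(2,2)] -> total=2
Click 3 (1,4) count=0: revealed 15 new [(0,2) (0,3) (0,4) (0,5) (1,2) (1,3) (1,4) (1,5) (2,3) (2,4) (2,5) (3,2) (3,3) (3,4) (3,5)] -> total=17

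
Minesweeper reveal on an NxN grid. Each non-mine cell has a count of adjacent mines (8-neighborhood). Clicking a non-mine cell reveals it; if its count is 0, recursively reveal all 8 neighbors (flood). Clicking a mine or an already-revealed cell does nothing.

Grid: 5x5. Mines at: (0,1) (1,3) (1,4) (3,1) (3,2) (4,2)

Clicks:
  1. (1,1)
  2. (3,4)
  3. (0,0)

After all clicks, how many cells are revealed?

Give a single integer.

Click 1 (1,1) count=1: revealed 1 new [(1,1)] -> total=1
Click 2 (3,4) count=0: revealed 6 new [(2,3) (2,4) (3,3) (3,4) (4,3) (4,4)] -> total=7
Click 3 (0,0) count=1: revealed 1 new [(0,0)] -> total=8

Answer: 8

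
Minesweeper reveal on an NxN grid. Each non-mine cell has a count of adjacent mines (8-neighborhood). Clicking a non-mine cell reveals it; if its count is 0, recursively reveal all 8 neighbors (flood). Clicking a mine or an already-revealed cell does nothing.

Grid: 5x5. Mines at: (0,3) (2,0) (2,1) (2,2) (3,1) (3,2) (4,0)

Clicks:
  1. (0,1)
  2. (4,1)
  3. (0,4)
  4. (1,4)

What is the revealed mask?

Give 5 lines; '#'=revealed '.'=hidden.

Click 1 (0,1) count=0: revealed 6 new [(0,0) (0,1) (0,2) (1,0) (1,1) (1,2)] -> total=6
Click 2 (4,1) count=3: revealed 1 new [(4,1)] -> total=7
Click 3 (0,4) count=1: revealed 1 new [(0,4)] -> total=8
Click 4 (1,4) count=1: revealed 1 new [(1,4)] -> total=9

Answer: ###.#
###.#
.....
.....
.#...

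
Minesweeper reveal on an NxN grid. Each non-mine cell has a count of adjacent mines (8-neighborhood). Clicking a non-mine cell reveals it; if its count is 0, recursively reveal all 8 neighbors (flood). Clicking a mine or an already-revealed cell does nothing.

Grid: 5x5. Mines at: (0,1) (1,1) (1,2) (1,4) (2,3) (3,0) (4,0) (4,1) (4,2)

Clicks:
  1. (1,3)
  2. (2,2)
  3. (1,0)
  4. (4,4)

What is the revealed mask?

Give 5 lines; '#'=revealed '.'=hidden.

Answer: .....
#..#.
..#..
...##
...##

Derivation:
Click 1 (1,3) count=3: revealed 1 new [(1,3)] -> total=1
Click 2 (2,2) count=3: revealed 1 new [(2,2)] -> total=2
Click 3 (1,0) count=2: revealed 1 new [(1,0)] -> total=3
Click 4 (4,4) count=0: revealed 4 new [(3,3) (3,4) (4,3) (4,4)] -> total=7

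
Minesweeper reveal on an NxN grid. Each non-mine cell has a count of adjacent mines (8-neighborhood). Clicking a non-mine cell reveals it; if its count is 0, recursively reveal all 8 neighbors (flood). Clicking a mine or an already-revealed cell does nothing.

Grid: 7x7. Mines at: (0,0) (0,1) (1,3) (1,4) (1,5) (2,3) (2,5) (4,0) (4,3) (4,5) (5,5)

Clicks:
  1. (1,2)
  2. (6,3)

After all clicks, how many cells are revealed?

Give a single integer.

Answer: 11

Derivation:
Click 1 (1,2) count=3: revealed 1 new [(1,2)] -> total=1
Click 2 (6,3) count=0: revealed 10 new [(5,0) (5,1) (5,2) (5,3) (5,4) (6,0) (6,1) (6,2) (6,3) (6,4)] -> total=11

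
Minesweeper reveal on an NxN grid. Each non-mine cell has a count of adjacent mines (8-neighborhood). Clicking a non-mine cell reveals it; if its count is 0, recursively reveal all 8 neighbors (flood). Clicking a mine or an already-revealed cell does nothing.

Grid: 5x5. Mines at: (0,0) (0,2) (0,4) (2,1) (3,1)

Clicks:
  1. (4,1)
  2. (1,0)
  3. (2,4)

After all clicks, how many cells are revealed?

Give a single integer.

Answer: 14

Derivation:
Click 1 (4,1) count=1: revealed 1 new [(4,1)] -> total=1
Click 2 (1,0) count=2: revealed 1 new [(1,0)] -> total=2
Click 3 (2,4) count=0: revealed 12 new [(1,2) (1,3) (1,4) (2,2) (2,3) (2,4) (3,2) (3,3) (3,4) (4,2) (4,3) (4,4)] -> total=14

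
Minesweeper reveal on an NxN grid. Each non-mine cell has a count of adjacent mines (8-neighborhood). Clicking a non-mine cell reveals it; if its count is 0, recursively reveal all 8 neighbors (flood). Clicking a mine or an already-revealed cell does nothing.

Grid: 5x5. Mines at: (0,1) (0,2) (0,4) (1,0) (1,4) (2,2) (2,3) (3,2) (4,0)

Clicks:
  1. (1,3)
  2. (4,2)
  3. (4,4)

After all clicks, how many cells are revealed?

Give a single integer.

Answer: 6

Derivation:
Click 1 (1,3) count=5: revealed 1 new [(1,3)] -> total=1
Click 2 (4,2) count=1: revealed 1 new [(4,2)] -> total=2
Click 3 (4,4) count=0: revealed 4 new [(3,3) (3,4) (4,3) (4,4)] -> total=6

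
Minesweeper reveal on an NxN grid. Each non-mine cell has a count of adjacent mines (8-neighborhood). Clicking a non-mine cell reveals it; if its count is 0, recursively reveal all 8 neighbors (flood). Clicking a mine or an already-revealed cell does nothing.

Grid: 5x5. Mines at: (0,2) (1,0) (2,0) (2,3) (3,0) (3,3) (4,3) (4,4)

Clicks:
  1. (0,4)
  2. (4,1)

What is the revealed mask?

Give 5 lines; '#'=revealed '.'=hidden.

Answer: ...##
...##
.....
.....
.#...

Derivation:
Click 1 (0,4) count=0: revealed 4 new [(0,3) (0,4) (1,3) (1,4)] -> total=4
Click 2 (4,1) count=1: revealed 1 new [(4,1)] -> total=5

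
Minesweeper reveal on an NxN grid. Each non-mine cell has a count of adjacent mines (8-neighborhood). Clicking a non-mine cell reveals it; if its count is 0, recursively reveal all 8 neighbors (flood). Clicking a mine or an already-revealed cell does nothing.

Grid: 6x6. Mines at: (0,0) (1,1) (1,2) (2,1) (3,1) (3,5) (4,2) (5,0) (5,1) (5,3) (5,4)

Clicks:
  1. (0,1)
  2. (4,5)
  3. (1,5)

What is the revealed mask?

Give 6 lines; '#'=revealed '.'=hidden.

Answer: .#.###
...###
...###
......
.....#
......

Derivation:
Click 1 (0,1) count=3: revealed 1 new [(0,1)] -> total=1
Click 2 (4,5) count=2: revealed 1 new [(4,5)] -> total=2
Click 3 (1,5) count=0: revealed 9 new [(0,3) (0,4) (0,5) (1,3) (1,4) (1,5) (2,3) (2,4) (2,5)] -> total=11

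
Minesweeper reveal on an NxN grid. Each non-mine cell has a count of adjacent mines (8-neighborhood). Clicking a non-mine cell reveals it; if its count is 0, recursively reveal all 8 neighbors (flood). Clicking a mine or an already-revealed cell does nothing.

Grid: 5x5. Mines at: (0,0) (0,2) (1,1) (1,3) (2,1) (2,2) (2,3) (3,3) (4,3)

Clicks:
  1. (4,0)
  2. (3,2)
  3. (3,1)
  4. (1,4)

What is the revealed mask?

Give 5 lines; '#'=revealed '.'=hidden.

Answer: .....
....#
.....
###..
###..

Derivation:
Click 1 (4,0) count=0: revealed 6 new [(3,0) (3,1) (3,2) (4,0) (4,1) (4,2)] -> total=6
Click 2 (3,2) count=5: revealed 0 new [(none)] -> total=6
Click 3 (3,1) count=2: revealed 0 new [(none)] -> total=6
Click 4 (1,4) count=2: revealed 1 new [(1,4)] -> total=7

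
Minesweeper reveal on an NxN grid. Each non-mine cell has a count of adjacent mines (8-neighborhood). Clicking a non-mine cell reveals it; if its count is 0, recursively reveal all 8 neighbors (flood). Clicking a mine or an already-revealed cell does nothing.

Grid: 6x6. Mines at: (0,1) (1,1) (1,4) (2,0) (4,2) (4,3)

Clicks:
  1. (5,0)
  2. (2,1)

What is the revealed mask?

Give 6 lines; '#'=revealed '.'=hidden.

Click 1 (5,0) count=0: revealed 6 new [(3,0) (3,1) (4,0) (4,1) (5,0) (5,1)] -> total=6
Click 2 (2,1) count=2: revealed 1 new [(2,1)] -> total=7

Answer: ......
......
.#....
##....
##....
##....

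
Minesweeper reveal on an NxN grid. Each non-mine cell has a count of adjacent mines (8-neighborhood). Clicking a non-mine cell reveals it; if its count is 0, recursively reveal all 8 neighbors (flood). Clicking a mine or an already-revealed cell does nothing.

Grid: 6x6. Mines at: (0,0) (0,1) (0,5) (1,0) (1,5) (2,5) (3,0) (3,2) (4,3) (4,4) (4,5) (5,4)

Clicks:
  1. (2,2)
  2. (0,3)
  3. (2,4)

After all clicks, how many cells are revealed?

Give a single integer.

Answer: 9

Derivation:
Click 1 (2,2) count=1: revealed 1 new [(2,2)] -> total=1
Click 2 (0,3) count=0: revealed 8 new [(0,2) (0,3) (0,4) (1,2) (1,3) (1,4) (2,3) (2,4)] -> total=9
Click 3 (2,4) count=2: revealed 0 new [(none)] -> total=9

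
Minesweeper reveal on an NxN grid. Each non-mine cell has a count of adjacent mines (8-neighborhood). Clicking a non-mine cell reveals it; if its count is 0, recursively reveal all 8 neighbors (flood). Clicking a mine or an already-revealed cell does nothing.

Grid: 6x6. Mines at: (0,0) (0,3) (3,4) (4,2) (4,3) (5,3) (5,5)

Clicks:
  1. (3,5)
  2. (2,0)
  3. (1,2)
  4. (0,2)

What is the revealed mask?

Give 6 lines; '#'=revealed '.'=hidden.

Answer: ..#...
####..
####..
####.#
##....
##....

Derivation:
Click 1 (3,5) count=1: revealed 1 new [(3,5)] -> total=1
Click 2 (2,0) count=0: revealed 16 new [(1,0) (1,1) (1,2) (1,3) (2,0) (2,1) (2,2) (2,3) (3,0) (3,1) (3,2) (3,3) (4,0) (4,1) (5,0) (5,1)] -> total=17
Click 3 (1,2) count=1: revealed 0 new [(none)] -> total=17
Click 4 (0,2) count=1: revealed 1 new [(0,2)] -> total=18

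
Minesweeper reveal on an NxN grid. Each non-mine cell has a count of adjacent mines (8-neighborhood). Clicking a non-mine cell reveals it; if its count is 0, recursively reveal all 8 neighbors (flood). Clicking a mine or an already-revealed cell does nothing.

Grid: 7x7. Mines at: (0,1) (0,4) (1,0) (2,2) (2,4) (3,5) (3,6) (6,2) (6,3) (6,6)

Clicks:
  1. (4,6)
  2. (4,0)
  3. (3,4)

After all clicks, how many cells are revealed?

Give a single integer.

Answer: 20

Derivation:
Click 1 (4,6) count=2: revealed 1 new [(4,6)] -> total=1
Click 2 (4,0) count=0: revealed 19 new [(2,0) (2,1) (3,0) (3,1) (3,2) (3,3) (3,4) (4,0) (4,1) (4,2) (4,3) (4,4) (5,0) (5,1) (5,2) (5,3) (5,4) (6,0) (6,1)] -> total=20
Click 3 (3,4) count=2: revealed 0 new [(none)] -> total=20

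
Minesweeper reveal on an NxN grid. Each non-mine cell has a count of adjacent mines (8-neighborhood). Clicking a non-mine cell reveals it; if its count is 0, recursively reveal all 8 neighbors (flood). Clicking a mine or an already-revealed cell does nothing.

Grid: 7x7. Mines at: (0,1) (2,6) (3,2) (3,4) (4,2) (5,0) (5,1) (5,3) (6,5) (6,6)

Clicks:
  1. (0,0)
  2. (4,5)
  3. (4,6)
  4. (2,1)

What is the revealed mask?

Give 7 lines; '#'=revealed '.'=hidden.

Answer: #......
.......
.#.....
.....##
.....##
.....##
.......

Derivation:
Click 1 (0,0) count=1: revealed 1 new [(0,0)] -> total=1
Click 2 (4,5) count=1: revealed 1 new [(4,5)] -> total=2
Click 3 (4,6) count=0: revealed 5 new [(3,5) (3,6) (4,6) (5,5) (5,6)] -> total=7
Click 4 (2,1) count=1: revealed 1 new [(2,1)] -> total=8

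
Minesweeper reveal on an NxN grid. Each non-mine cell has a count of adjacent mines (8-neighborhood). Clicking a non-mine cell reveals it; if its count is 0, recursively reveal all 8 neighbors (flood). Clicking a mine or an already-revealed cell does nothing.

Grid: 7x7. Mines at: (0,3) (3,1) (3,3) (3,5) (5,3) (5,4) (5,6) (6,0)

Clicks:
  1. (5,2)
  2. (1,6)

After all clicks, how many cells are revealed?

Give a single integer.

Click 1 (5,2) count=1: revealed 1 new [(5,2)] -> total=1
Click 2 (1,6) count=0: revealed 9 new [(0,4) (0,5) (0,6) (1,4) (1,5) (1,6) (2,4) (2,5) (2,6)] -> total=10

Answer: 10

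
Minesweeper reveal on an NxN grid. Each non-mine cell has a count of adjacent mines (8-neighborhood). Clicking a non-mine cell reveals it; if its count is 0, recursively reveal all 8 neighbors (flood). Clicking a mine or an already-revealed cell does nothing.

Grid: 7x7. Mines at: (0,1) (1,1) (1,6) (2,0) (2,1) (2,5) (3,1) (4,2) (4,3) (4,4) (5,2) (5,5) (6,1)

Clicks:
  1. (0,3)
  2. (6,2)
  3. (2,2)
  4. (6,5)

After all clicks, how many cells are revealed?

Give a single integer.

Click 1 (0,3) count=0: revealed 14 new [(0,2) (0,3) (0,4) (0,5) (1,2) (1,3) (1,4) (1,5) (2,2) (2,3) (2,4) (3,2) (3,3) (3,4)] -> total=14
Click 2 (6,2) count=2: revealed 1 new [(6,2)] -> total=15
Click 3 (2,2) count=3: revealed 0 new [(none)] -> total=15
Click 4 (6,5) count=1: revealed 1 new [(6,5)] -> total=16

Answer: 16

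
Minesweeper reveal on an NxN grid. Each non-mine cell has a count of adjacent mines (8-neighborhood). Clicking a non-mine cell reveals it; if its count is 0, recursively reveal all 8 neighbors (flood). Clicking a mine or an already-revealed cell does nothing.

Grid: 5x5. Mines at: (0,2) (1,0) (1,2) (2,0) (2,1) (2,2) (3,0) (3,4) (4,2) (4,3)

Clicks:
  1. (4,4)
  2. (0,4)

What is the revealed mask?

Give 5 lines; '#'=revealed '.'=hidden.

Click 1 (4,4) count=2: revealed 1 new [(4,4)] -> total=1
Click 2 (0,4) count=0: revealed 6 new [(0,3) (0,4) (1,3) (1,4) (2,3) (2,4)] -> total=7

Answer: ...##
...##
...##
.....
....#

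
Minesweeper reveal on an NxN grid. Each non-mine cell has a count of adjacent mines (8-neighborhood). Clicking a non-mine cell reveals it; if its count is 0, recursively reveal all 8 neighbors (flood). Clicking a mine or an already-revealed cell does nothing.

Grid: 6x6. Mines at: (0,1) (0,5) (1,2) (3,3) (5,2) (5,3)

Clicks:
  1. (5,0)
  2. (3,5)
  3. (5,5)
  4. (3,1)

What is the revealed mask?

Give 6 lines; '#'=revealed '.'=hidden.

Answer: ......
##..##
###.##
###.##
###.##
##..##

Derivation:
Click 1 (5,0) count=0: revealed 13 new [(1,0) (1,1) (2,0) (2,1) (2,2) (3,0) (3,1) (3,2) (4,0) (4,1) (4,2) (5,0) (5,1)] -> total=13
Click 2 (3,5) count=0: revealed 10 new [(1,4) (1,5) (2,4) (2,5) (3,4) (3,5) (4,4) (4,5) (5,4) (5,5)] -> total=23
Click 3 (5,5) count=0: revealed 0 new [(none)] -> total=23
Click 4 (3,1) count=0: revealed 0 new [(none)] -> total=23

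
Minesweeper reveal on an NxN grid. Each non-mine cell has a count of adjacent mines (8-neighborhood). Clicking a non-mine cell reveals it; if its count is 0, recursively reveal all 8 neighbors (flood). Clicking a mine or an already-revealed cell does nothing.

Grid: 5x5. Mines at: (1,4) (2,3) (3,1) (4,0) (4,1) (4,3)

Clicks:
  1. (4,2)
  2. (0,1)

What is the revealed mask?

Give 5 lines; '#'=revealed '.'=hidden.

Click 1 (4,2) count=3: revealed 1 new [(4,2)] -> total=1
Click 2 (0,1) count=0: revealed 11 new [(0,0) (0,1) (0,2) (0,3) (1,0) (1,1) (1,2) (1,3) (2,0) (2,1) (2,2)] -> total=12

Answer: ####.
####.
###..
.....
..#..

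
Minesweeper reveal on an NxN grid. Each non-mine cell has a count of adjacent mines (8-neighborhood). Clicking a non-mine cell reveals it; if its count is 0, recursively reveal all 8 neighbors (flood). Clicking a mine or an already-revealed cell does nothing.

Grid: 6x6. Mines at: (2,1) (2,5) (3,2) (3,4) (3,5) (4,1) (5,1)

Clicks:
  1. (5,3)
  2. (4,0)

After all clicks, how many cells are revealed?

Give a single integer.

Click 1 (5,3) count=0: revealed 8 new [(4,2) (4,3) (4,4) (4,5) (5,2) (5,3) (5,4) (5,5)] -> total=8
Click 2 (4,0) count=2: revealed 1 new [(4,0)] -> total=9

Answer: 9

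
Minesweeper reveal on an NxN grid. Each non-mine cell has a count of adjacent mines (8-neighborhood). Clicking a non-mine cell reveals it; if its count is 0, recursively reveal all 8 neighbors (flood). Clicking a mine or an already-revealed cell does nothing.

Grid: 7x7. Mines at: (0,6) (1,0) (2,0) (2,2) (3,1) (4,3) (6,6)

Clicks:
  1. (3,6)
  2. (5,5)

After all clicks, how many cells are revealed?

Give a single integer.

Answer: 25

Derivation:
Click 1 (3,6) count=0: revealed 25 new [(0,1) (0,2) (0,3) (0,4) (0,5) (1,1) (1,2) (1,3) (1,4) (1,5) (1,6) (2,3) (2,4) (2,5) (2,6) (3,3) (3,4) (3,5) (3,6) (4,4) (4,5) (4,6) (5,4) (5,5) (5,6)] -> total=25
Click 2 (5,5) count=1: revealed 0 new [(none)] -> total=25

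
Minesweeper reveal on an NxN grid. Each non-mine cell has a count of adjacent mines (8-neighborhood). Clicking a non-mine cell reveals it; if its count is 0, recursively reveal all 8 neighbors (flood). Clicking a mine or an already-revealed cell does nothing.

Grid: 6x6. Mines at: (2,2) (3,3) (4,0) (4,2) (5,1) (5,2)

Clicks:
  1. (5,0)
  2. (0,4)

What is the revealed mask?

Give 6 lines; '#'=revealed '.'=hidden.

Click 1 (5,0) count=2: revealed 1 new [(5,0)] -> total=1
Click 2 (0,4) count=0: revealed 27 new [(0,0) (0,1) (0,2) (0,3) (0,4) (0,5) (1,0) (1,1) (1,2) (1,3) (1,4) (1,5) (2,0) (2,1) (2,3) (2,4) (2,5) (3,0) (3,1) (3,4) (3,5) (4,3) (4,4) (4,5) (5,3) (5,4) (5,5)] -> total=28

Answer: ######
######
##.###
##..##
...###
#..###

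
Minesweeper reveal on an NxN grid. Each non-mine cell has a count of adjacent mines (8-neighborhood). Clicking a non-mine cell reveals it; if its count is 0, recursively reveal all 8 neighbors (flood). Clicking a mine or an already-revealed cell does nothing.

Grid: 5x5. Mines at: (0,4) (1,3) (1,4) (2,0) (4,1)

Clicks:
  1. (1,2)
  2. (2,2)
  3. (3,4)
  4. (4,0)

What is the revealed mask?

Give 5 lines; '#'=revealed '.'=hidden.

Answer: .....
..#..
..###
..###
#.###

Derivation:
Click 1 (1,2) count=1: revealed 1 new [(1,2)] -> total=1
Click 2 (2,2) count=1: revealed 1 new [(2,2)] -> total=2
Click 3 (3,4) count=0: revealed 8 new [(2,3) (2,4) (3,2) (3,3) (3,4) (4,2) (4,3) (4,4)] -> total=10
Click 4 (4,0) count=1: revealed 1 new [(4,0)] -> total=11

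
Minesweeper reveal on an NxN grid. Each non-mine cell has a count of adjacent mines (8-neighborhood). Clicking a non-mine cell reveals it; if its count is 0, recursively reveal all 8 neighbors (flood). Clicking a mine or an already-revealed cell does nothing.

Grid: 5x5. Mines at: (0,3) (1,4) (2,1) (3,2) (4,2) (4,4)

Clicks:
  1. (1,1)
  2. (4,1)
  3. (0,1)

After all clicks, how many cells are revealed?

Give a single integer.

Answer: 7

Derivation:
Click 1 (1,1) count=1: revealed 1 new [(1,1)] -> total=1
Click 2 (4,1) count=2: revealed 1 new [(4,1)] -> total=2
Click 3 (0,1) count=0: revealed 5 new [(0,0) (0,1) (0,2) (1,0) (1,2)] -> total=7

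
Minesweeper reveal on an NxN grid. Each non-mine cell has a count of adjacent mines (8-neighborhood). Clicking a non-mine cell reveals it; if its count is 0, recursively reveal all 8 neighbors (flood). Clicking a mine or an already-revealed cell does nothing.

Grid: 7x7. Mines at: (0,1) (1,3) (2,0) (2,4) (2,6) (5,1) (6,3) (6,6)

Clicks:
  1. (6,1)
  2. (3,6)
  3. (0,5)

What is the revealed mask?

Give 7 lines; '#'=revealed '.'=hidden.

Click 1 (6,1) count=1: revealed 1 new [(6,1)] -> total=1
Click 2 (3,6) count=1: revealed 1 new [(3,6)] -> total=2
Click 3 (0,5) count=0: revealed 6 new [(0,4) (0,5) (0,6) (1,4) (1,5) (1,6)] -> total=8

Answer: ....###
....###
.......
......#
.......
.......
.#.....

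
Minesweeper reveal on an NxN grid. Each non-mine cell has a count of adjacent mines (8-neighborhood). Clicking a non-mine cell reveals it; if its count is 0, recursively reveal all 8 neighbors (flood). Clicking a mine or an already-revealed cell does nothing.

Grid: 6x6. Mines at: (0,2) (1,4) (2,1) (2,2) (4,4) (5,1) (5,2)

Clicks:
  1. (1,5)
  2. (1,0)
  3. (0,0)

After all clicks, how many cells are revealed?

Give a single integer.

Click 1 (1,5) count=1: revealed 1 new [(1,5)] -> total=1
Click 2 (1,0) count=1: revealed 1 new [(1,0)] -> total=2
Click 3 (0,0) count=0: revealed 3 new [(0,0) (0,1) (1,1)] -> total=5

Answer: 5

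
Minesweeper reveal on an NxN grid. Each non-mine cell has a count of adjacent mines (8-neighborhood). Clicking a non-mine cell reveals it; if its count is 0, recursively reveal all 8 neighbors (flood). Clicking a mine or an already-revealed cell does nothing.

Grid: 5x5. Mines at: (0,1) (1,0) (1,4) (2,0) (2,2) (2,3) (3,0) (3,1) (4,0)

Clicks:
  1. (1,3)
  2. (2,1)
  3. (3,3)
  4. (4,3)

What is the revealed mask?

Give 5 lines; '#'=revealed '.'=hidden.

Click 1 (1,3) count=3: revealed 1 new [(1,3)] -> total=1
Click 2 (2,1) count=5: revealed 1 new [(2,1)] -> total=2
Click 3 (3,3) count=2: revealed 1 new [(3,3)] -> total=3
Click 4 (4,3) count=0: revealed 5 new [(3,2) (3,4) (4,2) (4,3) (4,4)] -> total=8

Answer: .....
...#.
.#...
..###
..###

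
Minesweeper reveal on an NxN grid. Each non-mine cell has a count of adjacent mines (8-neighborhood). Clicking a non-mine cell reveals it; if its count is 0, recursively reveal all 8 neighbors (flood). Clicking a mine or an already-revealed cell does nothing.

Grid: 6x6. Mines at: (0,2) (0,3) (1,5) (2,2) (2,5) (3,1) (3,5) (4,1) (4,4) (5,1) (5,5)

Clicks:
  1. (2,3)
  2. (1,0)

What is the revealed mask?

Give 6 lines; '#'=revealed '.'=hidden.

Answer: ##....
##....
##.#..
......
......
......

Derivation:
Click 1 (2,3) count=1: revealed 1 new [(2,3)] -> total=1
Click 2 (1,0) count=0: revealed 6 new [(0,0) (0,1) (1,0) (1,1) (2,0) (2,1)] -> total=7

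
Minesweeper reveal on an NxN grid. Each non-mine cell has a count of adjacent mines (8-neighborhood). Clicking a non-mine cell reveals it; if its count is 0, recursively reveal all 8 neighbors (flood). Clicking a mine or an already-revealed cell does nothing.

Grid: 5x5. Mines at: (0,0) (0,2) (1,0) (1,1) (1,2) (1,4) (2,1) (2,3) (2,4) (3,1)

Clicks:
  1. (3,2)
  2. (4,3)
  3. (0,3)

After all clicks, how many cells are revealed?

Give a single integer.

Click 1 (3,2) count=3: revealed 1 new [(3,2)] -> total=1
Click 2 (4,3) count=0: revealed 5 new [(3,3) (3,4) (4,2) (4,3) (4,4)] -> total=6
Click 3 (0,3) count=3: revealed 1 new [(0,3)] -> total=7

Answer: 7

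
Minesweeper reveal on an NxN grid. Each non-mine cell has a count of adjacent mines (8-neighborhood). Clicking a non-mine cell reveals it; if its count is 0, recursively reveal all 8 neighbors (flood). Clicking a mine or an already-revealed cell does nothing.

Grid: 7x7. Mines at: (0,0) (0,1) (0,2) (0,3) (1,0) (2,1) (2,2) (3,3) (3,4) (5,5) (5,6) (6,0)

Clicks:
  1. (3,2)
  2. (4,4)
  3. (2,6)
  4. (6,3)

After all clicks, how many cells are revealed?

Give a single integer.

Click 1 (3,2) count=3: revealed 1 new [(3,2)] -> total=1
Click 2 (4,4) count=3: revealed 1 new [(4,4)] -> total=2
Click 3 (2,6) count=0: revealed 13 new [(0,4) (0,5) (0,6) (1,4) (1,5) (1,6) (2,4) (2,5) (2,6) (3,5) (3,6) (4,5) (4,6)] -> total=15
Click 4 (6,3) count=0: revealed 15 new [(3,0) (3,1) (4,0) (4,1) (4,2) (4,3) (5,0) (5,1) (5,2) (5,3) (5,4) (6,1) (6,2) (6,3) (6,4)] -> total=30

Answer: 30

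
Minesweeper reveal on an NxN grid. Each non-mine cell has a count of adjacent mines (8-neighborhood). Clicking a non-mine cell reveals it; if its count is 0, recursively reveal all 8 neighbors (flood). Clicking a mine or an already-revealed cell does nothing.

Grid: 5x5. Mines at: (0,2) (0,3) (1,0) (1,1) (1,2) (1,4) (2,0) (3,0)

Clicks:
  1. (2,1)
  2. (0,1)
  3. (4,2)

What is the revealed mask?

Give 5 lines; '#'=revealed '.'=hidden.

Answer: .#...
.....
.####
.####
.####

Derivation:
Click 1 (2,1) count=5: revealed 1 new [(2,1)] -> total=1
Click 2 (0,1) count=4: revealed 1 new [(0,1)] -> total=2
Click 3 (4,2) count=0: revealed 11 new [(2,2) (2,3) (2,4) (3,1) (3,2) (3,3) (3,4) (4,1) (4,2) (4,3) (4,4)] -> total=13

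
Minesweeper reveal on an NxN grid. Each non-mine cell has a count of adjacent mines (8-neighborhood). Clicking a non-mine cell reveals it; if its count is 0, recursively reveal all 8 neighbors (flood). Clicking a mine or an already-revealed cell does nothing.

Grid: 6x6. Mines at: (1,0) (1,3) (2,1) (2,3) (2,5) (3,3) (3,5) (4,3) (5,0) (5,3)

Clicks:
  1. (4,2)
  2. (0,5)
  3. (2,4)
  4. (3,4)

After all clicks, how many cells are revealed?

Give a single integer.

Answer: 7

Derivation:
Click 1 (4,2) count=3: revealed 1 new [(4,2)] -> total=1
Click 2 (0,5) count=0: revealed 4 new [(0,4) (0,5) (1,4) (1,5)] -> total=5
Click 3 (2,4) count=5: revealed 1 new [(2,4)] -> total=6
Click 4 (3,4) count=5: revealed 1 new [(3,4)] -> total=7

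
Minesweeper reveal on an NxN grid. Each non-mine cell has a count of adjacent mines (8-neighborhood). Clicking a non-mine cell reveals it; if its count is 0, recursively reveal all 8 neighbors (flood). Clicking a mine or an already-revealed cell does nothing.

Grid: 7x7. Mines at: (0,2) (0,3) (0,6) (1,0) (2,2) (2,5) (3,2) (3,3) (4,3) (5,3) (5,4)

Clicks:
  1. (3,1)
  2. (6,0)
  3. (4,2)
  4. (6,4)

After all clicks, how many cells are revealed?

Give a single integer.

Click 1 (3,1) count=2: revealed 1 new [(3,1)] -> total=1
Click 2 (6,0) count=0: revealed 12 new [(2,0) (2,1) (3,0) (4,0) (4,1) (4,2) (5,0) (5,1) (5,2) (6,0) (6,1) (6,2)] -> total=13
Click 3 (4,2) count=4: revealed 0 new [(none)] -> total=13
Click 4 (6,4) count=2: revealed 1 new [(6,4)] -> total=14

Answer: 14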